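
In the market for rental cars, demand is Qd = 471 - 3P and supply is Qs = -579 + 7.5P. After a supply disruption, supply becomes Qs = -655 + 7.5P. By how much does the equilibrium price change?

Original equilibrium: P* = 100, Q* = 171.
New equilibrium: 471 - 3P = -655 + 7.5P, so 1126 = 10.5P and P' = 2252/21; Q' = 471 − 3(2252/21) = 1045/7.
Change in price: 2252/21 − 100 = 152/21.

ΔP = 152/21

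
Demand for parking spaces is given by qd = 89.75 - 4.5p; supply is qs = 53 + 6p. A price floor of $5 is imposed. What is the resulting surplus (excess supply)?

Surplus = 15.75

Equilibrium price would be p* = 3.5, so the floor at 5 binds.
At p = 5: qd = 67.25, qs = 83.
Surplus = 83 − 67.25 = 15.75.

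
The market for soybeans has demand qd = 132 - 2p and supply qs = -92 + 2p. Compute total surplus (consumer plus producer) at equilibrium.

Total surplus = 200

Equilibrium: 132 - 2p = -92 + 2p gives p* = 56, q* = 20.
Demand choke price: p = 66; supply starts at p = 46.
CS = ½(66 − 56)(20) = 100; PS = ½(56 − 46)(20) = 100.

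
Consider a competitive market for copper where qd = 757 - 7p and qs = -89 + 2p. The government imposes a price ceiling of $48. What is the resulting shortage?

Equilibrium price would be p* = 94, so the ceiling at 48 binds.
At p = 48: qd = 757 − 7(48) = 421, qs = -89 + 2(48) = 7.
Shortage = 421 − 7 = 414.

Shortage = 414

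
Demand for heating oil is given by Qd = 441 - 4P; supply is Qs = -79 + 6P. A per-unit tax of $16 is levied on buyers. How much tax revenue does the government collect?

Tax revenue = 3113.6

Pre-tax equilibrium: P* = 52, Q* = 233.
Tax on buyers shifts demand to Qd = 441 − 4(P + 16) = 377 - 4P.
377 - 4P = -79 + 6P gives seller price Ps = 45.6; buyers pay Pb = 45.6 + 16 = 61.6.
New quantity: Q = 441 − 4(61.6) = 194.6.
Revenue = 16 × 194.6 = 3113.6.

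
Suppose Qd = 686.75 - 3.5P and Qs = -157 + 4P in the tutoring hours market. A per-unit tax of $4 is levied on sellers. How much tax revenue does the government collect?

Tax revenue = 17132/15

Pre-tax equilibrium: P* = 112.5, Q* = 293.
Tax on sellers shifts supply to Qs = -157 + 4(P − 4) = -173 + 4P.
686.75 - 3.5P = -173 + 4P gives buyer price Pb = 3439/30; sellers receive Ps = 3439/30 − 4 = 3319/30.
New quantity: Q = 686.75 − 3.5(3439/30) = 4283/15.
Revenue = 4 × 4283/15 = 17132/15.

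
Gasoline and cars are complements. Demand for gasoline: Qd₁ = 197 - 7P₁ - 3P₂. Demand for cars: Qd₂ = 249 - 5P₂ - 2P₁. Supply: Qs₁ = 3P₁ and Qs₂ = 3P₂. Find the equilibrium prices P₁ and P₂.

Market 1: 197 - 7P₁ - 3P₂ = 3P₁ → 10P₁ + 3P₂ = 197.
Market 2: 8P₂ + 2P₁ = 249.
Eliminating P₂: 8×(1) − 3×(2) gives 74P₁ = 829, so P₁ = 829/74.
Back-substitute into (2): P₂ = (249 − 2×829/74) / 8 = 1048/37.

P₁ = 829/74, P₂ = 1048/37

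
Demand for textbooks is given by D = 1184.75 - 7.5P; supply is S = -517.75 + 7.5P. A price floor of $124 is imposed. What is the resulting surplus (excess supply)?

Equilibrium price would be P* = 113.5, so the floor at 124 binds.
At P = 124: D = 254.75, S = 412.25.
Surplus = 412.25 − 254.75 = 157.5.

Surplus = 157.5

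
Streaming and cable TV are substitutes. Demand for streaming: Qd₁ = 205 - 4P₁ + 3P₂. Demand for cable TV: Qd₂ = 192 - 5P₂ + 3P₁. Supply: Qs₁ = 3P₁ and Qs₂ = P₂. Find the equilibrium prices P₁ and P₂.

P₁ = 602/11, P₂ = 653/11

Market 1: 205 - 4P₁ + 3P₂ = 3P₁ → 7P₁ - 3P₂ = 205.
Market 2: 6P₂ - 3P₁ = 192.
Eliminating P₂: 6×(1) + 3×(2) gives 33P₁ = 1806, so P₁ = 602/11.
Back-substitute into (2): P₂ = (192 + 3×602/11) / 6 = 653/11.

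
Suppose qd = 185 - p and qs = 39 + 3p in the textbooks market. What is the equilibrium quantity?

q* = 148.5

Set qd = qs: 185 - p = 39 + 3p.
146 = 4p, so p* = 36.5.
q* = 185 − 1(36.5) = 148.5.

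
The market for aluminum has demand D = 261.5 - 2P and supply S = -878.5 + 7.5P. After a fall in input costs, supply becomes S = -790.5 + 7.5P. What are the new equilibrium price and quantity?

Original equilibrium: P* = 120, Q* = 21.5.
New equilibrium: 261.5 - 2P = -790.5 + 7.5P, so 1052 = 9.5P and P' = 2104/19; Q' = 261.5 − 2(2104/19) = 1521/38.

P' = 2104/19, Q' = 1521/38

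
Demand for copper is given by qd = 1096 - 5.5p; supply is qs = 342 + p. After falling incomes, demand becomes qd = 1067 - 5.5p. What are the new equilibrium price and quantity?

p' = 1450/13, q' = 5896/13

Original equilibrium: p* = 116, q* = 458.
New equilibrium: 1067 - 5.5p = 342 + p, so 725 = 6.5p and p' = 1450/13; q' = 1067 − 5.5(1450/13) = 5896/13.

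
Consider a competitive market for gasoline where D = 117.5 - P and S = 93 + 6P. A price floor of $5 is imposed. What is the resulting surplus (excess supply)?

Equilibrium price would be P* = 3.5, so the floor at 5 binds.
At P = 5: D = 112.5, S = 123.
Surplus = 123 − 112.5 = 10.5.

Surplus = 10.5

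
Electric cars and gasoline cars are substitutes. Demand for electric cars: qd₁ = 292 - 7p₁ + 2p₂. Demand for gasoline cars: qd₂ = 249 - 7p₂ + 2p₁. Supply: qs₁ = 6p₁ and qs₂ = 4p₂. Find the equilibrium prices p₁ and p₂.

Market 1: 292 - 7p₁ + 2p₂ = 6p₁ → 13p₁ - 2p₂ = 292.
Market 2: 11p₂ - 2p₁ = 249.
Eliminating p₂: 11×(1) + 2×(2) gives 139p₁ = 3710, so p₁ = 3710/139.
Back-substitute into (2): p₂ = (249 + 2×3710/139) / 11 = 3821/139.

p₁ = 3710/139, p₂ = 3821/139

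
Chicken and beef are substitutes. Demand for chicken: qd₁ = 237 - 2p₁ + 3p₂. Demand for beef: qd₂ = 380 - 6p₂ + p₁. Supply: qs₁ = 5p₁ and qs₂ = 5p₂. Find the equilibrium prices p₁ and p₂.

Market 1: 237 - 2p₁ + 3p₂ = 5p₁ → 7p₁ - 3p₂ = 237.
Market 2: 11p₂ - p₁ = 380.
Eliminating p₂: 11×(1) + 3×(2) gives 74p₁ = 3747, so p₁ = 3747/74.
Back-substitute into (2): p₂ = (380 + 1×3747/74) / 11 = 2897/74.

p₁ = 3747/74, p₂ = 2897/74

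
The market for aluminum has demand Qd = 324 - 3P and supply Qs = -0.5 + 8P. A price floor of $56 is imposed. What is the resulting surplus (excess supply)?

Surplus = 291.5

Equilibrium price would be P* = 29.5, so the floor at 56 binds.
At P = 56: Qd = 156, Qs = 447.5.
Surplus = 447.5 − 156 = 291.5.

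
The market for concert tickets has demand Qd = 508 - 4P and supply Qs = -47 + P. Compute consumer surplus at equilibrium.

Equilibrium: 508 - 4P = -47 + P gives P* = 111, Q* = 64.
Demand choke price (Qd = 0): P = 127.
CS = ½(127 − 111)(64) = 512.

Consumer surplus = 512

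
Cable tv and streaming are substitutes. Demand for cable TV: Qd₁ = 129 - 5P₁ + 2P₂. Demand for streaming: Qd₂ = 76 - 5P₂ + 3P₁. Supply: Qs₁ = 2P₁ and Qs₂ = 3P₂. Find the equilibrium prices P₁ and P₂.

Market 1: 129 - 5P₁ + 2P₂ = 2P₁ → 7P₁ - 2P₂ = 129.
Market 2: 8P₂ - 3P₁ = 76.
Eliminating P₂: 8×(1) + 2×(2) gives 50P₁ = 1184, so P₁ = 23.68.
Back-substitute into (2): P₂ = (76 + 3×23.68) / 8 = 18.38.

P₁ = 23.68, P₂ = 18.38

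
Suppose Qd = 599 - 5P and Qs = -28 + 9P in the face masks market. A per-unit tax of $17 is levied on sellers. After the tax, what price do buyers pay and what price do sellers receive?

Buyers pay 390/7, sellers receive 271/7

Pre-tax equilibrium: P* = 627/14, Q* = 5251/14.
Tax on sellers shifts supply to Qs = -28 + 9(P − 17) = -181 + 9P.
599 - 5P = -181 + 9P gives buyer price Pb = 390/7; sellers receive Ps = 390/7 − 17 = 271/7.
New quantity: Q = 599 − 5(390/7) = 2243/7.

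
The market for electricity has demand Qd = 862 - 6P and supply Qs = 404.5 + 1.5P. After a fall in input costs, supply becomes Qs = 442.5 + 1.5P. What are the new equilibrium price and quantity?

P' = 839/15, Q' = 526.4

Original equilibrium: P* = 61, Q* = 496.
New equilibrium: 862 - 6P = 442.5 + 1.5P, so 419.5 = 7.5P and P' = 839/15; Q' = 862 − 6(839/15) = 526.4.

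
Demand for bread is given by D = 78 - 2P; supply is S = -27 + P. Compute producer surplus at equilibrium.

Producer surplus = 32

Equilibrium: 78 - 2P = -27 + P gives P* = 35, Q* = 8.
Supply starts at P = 27 (where S = 0).
PS = ½(35 − 27)(8) = 32.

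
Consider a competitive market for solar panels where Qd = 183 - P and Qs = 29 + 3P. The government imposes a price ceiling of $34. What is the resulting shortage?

Equilibrium price would be P* = 38.5, so the ceiling at 34 binds.
At P = 34: Qd = 183 − 1(34) = 149, Qs = 29 + 3(34) = 131.
Shortage = 149 − 131 = 18.

Shortage = 18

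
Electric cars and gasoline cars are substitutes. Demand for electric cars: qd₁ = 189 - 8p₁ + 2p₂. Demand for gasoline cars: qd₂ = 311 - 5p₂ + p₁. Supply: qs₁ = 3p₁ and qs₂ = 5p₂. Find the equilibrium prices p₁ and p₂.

Market 1: 189 - 8p₁ + 2p₂ = 3p₁ → 11p₁ - 2p₂ = 189.
Market 2: 10p₂ - p₁ = 311.
Eliminating p₂: 10×(1) + 2×(2) gives 108p₁ = 2512, so p₁ = 628/27.
Back-substitute into (2): p₂ = (311 + 1×628/27) / 10 = 1805/54.

p₁ = 628/27, p₂ = 1805/54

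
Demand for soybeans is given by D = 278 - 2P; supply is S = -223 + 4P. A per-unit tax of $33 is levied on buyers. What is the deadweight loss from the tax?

Pre-tax equilibrium: P* = 83.5, Q* = 111.
Tax on buyers shifts demand to D = 278 − 2(P + 33) = 212 - 2P.
212 - 2P = -223 + 4P gives seller price Ps = 72.5; buyers pay Pb = 72.5 + 33 = 105.5.
New quantity: Q = 278 − 2(105.5) = 67.
DWL = ½ × 33 × (111 − 67) = 726.

Deadweight loss = 726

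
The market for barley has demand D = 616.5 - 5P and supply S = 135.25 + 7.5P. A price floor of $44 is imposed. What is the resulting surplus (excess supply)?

Equilibrium price would be P* = 38.5, so the floor at 44 binds.
At P = 44: D = 396.5, S = 465.25.
Surplus = 465.25 − 396.5 = 68.75.

Surplus = 68.75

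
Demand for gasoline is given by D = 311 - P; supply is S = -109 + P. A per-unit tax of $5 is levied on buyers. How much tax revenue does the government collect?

Tax revenue = 492.5

Pre-tax equilibrium: P* = 210, Q* = 101.
Tax on buyers shifts demand to D = 311 − 1(P + 5) = 306 - P.
306 - P = -109 + P gives seller price Ps = 207.5; buyers pay Pb = 207.5 + 5 = 212.5.
New quantity: Q = 311 − 1(212.5) = 98.5.
Revenue = 5 × 98.5 = 492.5.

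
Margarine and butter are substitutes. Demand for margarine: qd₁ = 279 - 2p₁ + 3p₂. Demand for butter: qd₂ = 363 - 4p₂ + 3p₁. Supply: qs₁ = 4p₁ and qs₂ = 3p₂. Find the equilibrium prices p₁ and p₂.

Market 1: 279 - 2p₁ + 3p₂ = 4p₁ → 6p₁ - 3p₂ = 279.
Market 2: 7p₂ - 3p₁ = 363.
Eliminating p₂: 7×(1) + 3×(2) gives 33p₁ = 3042, so p₁ = 1014/11.
Back-substitute into (2): p₂ = (363 + 3×1014/11) / 7 = 1005/11.

p₁ = 1014/11, p₂ = 1005/11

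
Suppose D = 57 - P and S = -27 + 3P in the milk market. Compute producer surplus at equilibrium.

Producer surplus = 216

Equilibrium: 57 - P = -27 + 3P gives P* = 21, Q* = 36.
Supply starts at P = 9 (where S = 0).
PS = ½(21 − 9)(36) = 216.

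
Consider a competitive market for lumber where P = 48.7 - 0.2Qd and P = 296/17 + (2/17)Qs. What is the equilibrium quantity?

Q* = 98.5

Set the two price expressions equal: 48.7 - 0.2Q = 296/17 + (2/17)Q.
5319/170 = (27/85)Q, so Q* = 98.5.
P* = 48.7 − (0.2)(98.5) = 29.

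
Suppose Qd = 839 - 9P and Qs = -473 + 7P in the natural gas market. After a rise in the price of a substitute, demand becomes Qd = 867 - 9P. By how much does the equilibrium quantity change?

Original equilibrium: P* = 82, Q* = 101.
New equilibrium: 867 - 9P = -473 + 7P, so 1340 = 16P and P' = 83.75; Q' = 867 − 9(83.75) = 113.25.
Change in quantity: 113.25 − 101 = 12.25.

ΔQ = 12.25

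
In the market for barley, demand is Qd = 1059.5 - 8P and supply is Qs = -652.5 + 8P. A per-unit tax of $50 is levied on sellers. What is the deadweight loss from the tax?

Deadweight loss = 5000

Pre-tax equilibrium: P* = 107, Q* = 203.5.
Tax on sellers shifts supply to Qs = -652.5 + 8(P − 50) = -1052.5 + 8P.
1059.5 - 8P = -1052.5 + 8P gives buyer price Pb = 132; sellers receive Ps = 132 − 50 = 82.
New quantity: Q = 1059.5 − 8(132) = 3.5.
DWL = ½ × 50 × (203.5 − 3.5) = 5000.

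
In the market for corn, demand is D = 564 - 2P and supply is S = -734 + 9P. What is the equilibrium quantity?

Set D = S: 564 - 2P = -734 + 9P.
1298 = 11P, so P* = 118.
Q* = 564 − 2(118) = 328.

Q* = 328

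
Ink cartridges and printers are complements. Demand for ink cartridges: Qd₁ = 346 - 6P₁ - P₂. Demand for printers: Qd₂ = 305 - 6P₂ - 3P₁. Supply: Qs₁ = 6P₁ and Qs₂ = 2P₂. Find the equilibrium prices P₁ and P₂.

Market 1: 346 - 6P₁ - P₂ = 6P₁ → 12P₁ + P₂ = 346.
Market 2: 8P₂ + 3P₁ = 305.
Eliminating P₂: 8×(1) − 1×(2) gives 93P₁ = 2463, so P₁ = 821/31.
Back-substitute into (2): P₂ = (305 − 3×821/31) / 8 = 874/31.

P₁ = 821/31, P₂ = 874/31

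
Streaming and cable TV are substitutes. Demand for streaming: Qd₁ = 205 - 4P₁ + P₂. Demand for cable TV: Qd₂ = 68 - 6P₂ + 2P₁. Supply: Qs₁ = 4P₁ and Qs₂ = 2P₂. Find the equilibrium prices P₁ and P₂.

Market 1: 205 - 4P₁ + P₂ = 4P₁ → 8P₁ - P₂ = 205.
Market 2: 8P₂ - 2P₁ = 68.
Eliminating P₂: 8×(1) + 1×(2) gives 62P₁ = 1708, so P₁ = 854/31.
Back-substitute into (2): P₂ = (68 + 2×854/31) / 8 = 477/31.

P₁ = 854/31, P₂ = 477/31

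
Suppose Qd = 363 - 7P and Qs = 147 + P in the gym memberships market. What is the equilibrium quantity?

Set Qd = Qs: 363 - 7P = 147 + P.
216 = 8P, so P* = 27.
Q* = 363 − 7(27) = 174.

Q* = 174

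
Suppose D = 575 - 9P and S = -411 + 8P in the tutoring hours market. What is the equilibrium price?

P* = 58

Set D = S: 575 - 9P = -411 + 8P.
986 = 17P, so P* = 58.
Q* = 575 − 9(58) = 53.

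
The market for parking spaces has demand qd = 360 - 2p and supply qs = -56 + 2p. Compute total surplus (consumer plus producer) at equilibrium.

Equilibrium: 360 - 2p = -56 + 2p gives p* = 104, q* = 152.
Demand choke price: p = 180; supply starts at p = 28.
CS = ½(180 − 104)(152) = 5776; PS = ½(104 − 28)(152) = 5776.

Total surplus = 11552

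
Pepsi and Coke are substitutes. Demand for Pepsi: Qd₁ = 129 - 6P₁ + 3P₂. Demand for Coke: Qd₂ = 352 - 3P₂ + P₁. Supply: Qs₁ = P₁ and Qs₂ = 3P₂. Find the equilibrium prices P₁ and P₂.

P₁ = 610/13, P₂ = 2593/39

Market 1: 129 - 6P₁ + 3P₂ = P₁ → 7P₁ - 3P₂ = 129.
Market 2: 6P₂ - P₁ = 352.
Eliminating P₂: 6×(1) + 3×(2) gives 39P₁ = 1830, so P₁ = 610/13.
Back-substitute into (2): P₂ = (352 + 1×610/13) / 6 = 2593/39.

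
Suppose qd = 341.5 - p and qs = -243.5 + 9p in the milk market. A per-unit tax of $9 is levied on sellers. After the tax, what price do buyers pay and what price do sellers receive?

Pre-tax equilibrium: p* = 58.5, q* = 283.
Tax on sellers shifts supply to qs = -243.5 + 9(p − 9) = -324.5 + 9p.
341.5 - p = -324.5 + 9p gives buyer price pb = 66.6; sellers receive ps = 66.6 − 9 = 57.6.
New quantity: q = 341.5 − 1(66.6) = 274.9.

Buyers pay $66.6, sellers receive $57.6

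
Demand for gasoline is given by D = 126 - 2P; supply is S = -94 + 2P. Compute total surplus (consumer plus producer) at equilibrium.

Equilibrium: 126 - 2P = -94 + 2P gives P* = 55, Q* = 16.
Demand choke price: P = 63; supply starts at P = 47.
CS = ½(63 − 55)(16) = 64; PS = ½(55 − 47)(16) = 64.

Total surplus = 128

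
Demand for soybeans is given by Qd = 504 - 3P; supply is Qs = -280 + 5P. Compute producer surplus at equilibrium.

Equilibrium: 504 - 3P = -280 + 5P gives P* = 98, Q* = 210.
Supply starts at P = 56 (where Qs = 0).
PS = ½(98 − 56)(210) = 4410.

Producer surplus = 4410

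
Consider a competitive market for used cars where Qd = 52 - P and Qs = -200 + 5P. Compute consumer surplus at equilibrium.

Consumer surplus = 50

Equilibrium: 52 - P = -200 + 5P gives P* = 42, Q* = 10.
Demand choke price (Qd = 0): P = 52.
CS = ½(52 − 42)(10) = 50.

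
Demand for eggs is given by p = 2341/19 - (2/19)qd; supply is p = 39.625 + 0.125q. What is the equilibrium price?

Set the two price expressions equal: 2341/19 - (2/19)q = 39.625 + 0.125q.
12705/152 = (35/152)q, so q* = 363.
p* = 2341/19 − (2/19)(363) = 85.

p* = 85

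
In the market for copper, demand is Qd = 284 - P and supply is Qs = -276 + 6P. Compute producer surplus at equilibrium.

Equilibrium: 284 - P = -276 + 6P gives P* = 80, Q* = 204.
Supply starts at P = 46 (where Qs = 0).
PS = ½(80 − 46)(204) = 3468.

Producer surplus = 3468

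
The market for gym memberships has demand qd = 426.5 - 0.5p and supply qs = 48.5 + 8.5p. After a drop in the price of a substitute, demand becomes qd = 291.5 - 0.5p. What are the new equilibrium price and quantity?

p' = 27, q' = 278

Original equilibrium: p* = 42, q* = 405.5.
New equilibrium: 291.5 - 0.5p = 48.5 + 8.5p, so 243 = 9p and p' = 27; q' = 291.5 − 0.5(27) = 278.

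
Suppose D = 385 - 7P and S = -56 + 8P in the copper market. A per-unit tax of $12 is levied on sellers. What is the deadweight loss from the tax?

Deadweight loss = 268.8

Pre-tax equilibrium: P* = 29.4, Q* = 179.2.
Tax on sellers shifts supply to S = -56 + 8(P − 12) = -152 + 8P.
385 - 7P = -152 + 8P gives buyer price Pb = 35.8; sellers receive Ps = 35.8 − 12 = 23.8.
New quantity: Q = 385 − 7(35.8) = 134.4.
DWL = ½ × 12 × (179.2 − 134.4) = 268.8.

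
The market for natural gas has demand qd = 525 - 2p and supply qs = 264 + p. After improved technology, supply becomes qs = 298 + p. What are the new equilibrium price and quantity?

Original equilibrium: p* = 87, q* = 351.
New equilibrium: 525 - 2p = 298 + p, so 227 = 3p and p' = 227/3; q' = 525 − 2(227/3) = 1121/3.

p' = 227/3, q' = 1121/3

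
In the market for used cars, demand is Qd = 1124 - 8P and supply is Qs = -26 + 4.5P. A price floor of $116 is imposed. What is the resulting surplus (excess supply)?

Surplus = 300

Equilibrium price would be P* = 92, so the floor at 116 binds.
At P = 116: Qd = 196, Qs = 496.
Surplus = 496 − 196 = 300.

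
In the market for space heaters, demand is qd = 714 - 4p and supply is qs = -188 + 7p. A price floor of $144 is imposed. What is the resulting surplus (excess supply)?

Surplus = 682

Equilibrium price would be p* = 82, so the floor at 144 binds.
At p = 144: qd = 138, qs = 820.
Surplus = 820 − 138 = 682.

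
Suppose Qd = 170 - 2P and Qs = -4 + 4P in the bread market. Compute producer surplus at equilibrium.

Producer surplus = 1568

Equilibrium: 170 - 2P = -4 + 4P gives P* = 29, Q* = 112.
Supply starts at P = 1 (where Qs = 0).
PS = ½(29 − 1)(112) = 1568.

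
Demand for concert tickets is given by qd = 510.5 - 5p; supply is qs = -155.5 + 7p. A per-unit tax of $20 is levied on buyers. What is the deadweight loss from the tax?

Pre-tax equilibrium: p* = 55.5, q* = 233.
Tax on buyers shifts demand to qd = 510.5 − 5(p + 20) = 410.5 - 5p.
410.5 - 5p = -155.5 + 7p gives seller price ps = 283/6; buyers pay pb = 283/6 + 20 = 403/6.
New quantity: q = 510.5 − 5(403/6) = 524/3.
DWL = ½ × 20 × (233 − 524/3) = 1750/3.

Deadweight loss = 1750/3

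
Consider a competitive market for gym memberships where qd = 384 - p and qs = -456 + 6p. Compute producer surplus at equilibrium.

Equilibrium: 384 - p = -456 + 6p gives p* = 120, q* = 264.
Supply starts at p = 76 (where qs = 0).
PS = ½(120 − 76)(264) = 5808.

Producer surplus = 5808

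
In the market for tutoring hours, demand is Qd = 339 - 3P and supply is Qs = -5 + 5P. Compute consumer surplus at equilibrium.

Equilibrium: 339 - 3P = -5 + 5P gives P* = 43, Q* = 210.
Demand choke price (Qd = 0): P = 113.
CS = ½(113 − 43)(210) = 7350.

Consumer surplus = 7350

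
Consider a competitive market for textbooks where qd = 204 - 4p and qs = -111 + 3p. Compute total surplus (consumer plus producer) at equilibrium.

Total surplus = 168

Equilibrium: 204 - 4p = -111 + 3p gives p* = 45, q* = 24.
Demand choke price: p = 51; supply starts at p = 37.
CS = ½(51 − 45)(24) = 72; PS = ½(45 − 37)(24) = 96.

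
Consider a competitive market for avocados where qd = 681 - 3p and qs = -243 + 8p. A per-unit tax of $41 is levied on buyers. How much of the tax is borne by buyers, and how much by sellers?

Pre-tax equilibrium: p* = 84, q* = 429.
Tax on buyers shifts demand to qd = 681 − 3(p + 41) = 558 - 3p.
558 - 3p = -243 + 8p gives seller price ps = 801/11; buyers pay pb = 801/11 + 41 = 1252/11.
New quantity: q = 681 − 3(1252/11) = 3735/11.
Buyer burden = 1252/11 − 84 = 328/11; seller burden = 84 − 801/11 = 123/11.

Buyers bear 328/11, sellers bear 123/11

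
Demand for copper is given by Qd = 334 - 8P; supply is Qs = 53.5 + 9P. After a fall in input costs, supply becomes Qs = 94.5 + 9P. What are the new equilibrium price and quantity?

Original equilibrium: P* = 16.5, Q* = 202.
New equilibrium: 334 - 8P = 94.5 + 9P, so 239.5 = 17P and P' = 479/34; Q' = 334 − 8(479/34) = 3762/17.

P' = 479/34, Q' = 3762/17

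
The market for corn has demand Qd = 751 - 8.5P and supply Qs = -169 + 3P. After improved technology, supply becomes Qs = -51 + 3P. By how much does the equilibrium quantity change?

Original equilibrium: P* = 80, Q* = 71.
New equilibrium: 751 - 8.5P = -51 + 3P, so 802 = 11.5P and P' = 1604/23; Q' = 751 − 8.5(1604/23) = 3639/23.
Change in quantity: 3639/23 − 71 = 2006/23.

ΔQ = 2006/23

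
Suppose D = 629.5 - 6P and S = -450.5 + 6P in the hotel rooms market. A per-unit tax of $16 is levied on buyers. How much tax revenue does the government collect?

Pre-tax equilibrium: P* = 90, Q* = 89.5.
Tax on buyers shifts demand to D = 629.5 − 6(P + 16) = 533.5 - 6P.
533.5 - 6P = -450.5 + 6P gives seller price Ps = 82; buyers pay Pb = 82 + 16 = 98.
New quantity: Q = 629.5 − 6(98) = 41.5.
Revenue = 16 × 41.5 = 664.

Tax revenue = 664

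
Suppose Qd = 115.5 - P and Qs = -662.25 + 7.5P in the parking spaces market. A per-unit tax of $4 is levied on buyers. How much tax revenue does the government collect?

Tax revenue = 1392/17

Pre-tax equilibrium: P* = 91.5, Q* = 24.
Tax on buyers shifts demand to Qd = 115.5 − 1(P + 4) = 111.5 - P.
111.5 - P = -662.25 + 7.5P gives seller price Ps = 3095/34; buyers pay Pb = 3095/34 + 4 = 3231/34.
New quantity: Q = 115.5 − 1(3231/34) = 348/17.
Revenue = 4 × 348/17 = 1392/17.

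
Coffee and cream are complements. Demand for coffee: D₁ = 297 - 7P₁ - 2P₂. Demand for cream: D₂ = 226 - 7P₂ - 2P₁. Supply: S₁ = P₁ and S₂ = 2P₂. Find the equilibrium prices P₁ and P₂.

Market 1: 297 - 7P₁ - 2P₂ = P₁ → 8P₁ + 2P₂ = 297.
Market 2: 9P₂ + 2P₁ = 226.
Eliminating P₂: 9×(1) − 2×(2) gives 68P₁ = 2221, so P₁ = 2221/68.
Back-substitute into (2): P₂ = (226 − 2×2221/68) / 9 = 607/34.

P₁ = 2221/68, P₂ = 607/34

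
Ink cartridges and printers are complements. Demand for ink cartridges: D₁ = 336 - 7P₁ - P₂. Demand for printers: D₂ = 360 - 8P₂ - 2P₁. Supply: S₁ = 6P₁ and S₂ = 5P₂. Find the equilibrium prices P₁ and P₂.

Market 1: 336 - 7P₁ - P₂ = 6P₁ → 13P₁ + P₂ = 336.
Market 2: 13P₂ + 2P₁ = 360.
Eliminating P₂: 13×(1) − 1×(2) gives 167P₁ = 4008, so P₁ = 24.
Back-substitute into (2): P₂ = (360 − 2×24) / 13 = 24.

P₁ = 24, P₂ = 24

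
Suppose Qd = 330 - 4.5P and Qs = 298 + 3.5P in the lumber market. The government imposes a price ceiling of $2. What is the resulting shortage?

Equilibrium price would be P* = 4, so the ceiling at 2 binds.
At P = 2: Qd = 330 − 4.5(2) = 321, Qs = 298 + 3.5(2) = 305.
Shortage = 321 − 305 = 16.

Shortage = 16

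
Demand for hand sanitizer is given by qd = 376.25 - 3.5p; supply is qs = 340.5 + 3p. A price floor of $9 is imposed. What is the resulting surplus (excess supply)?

Equilibrium price would be p* = 5.5, so the floor at 9 binds.
At p = 9: qd = 344.75, qs = 367.5.
Surplus = 367.5 − 344.75 = 22.75.

Surplus = 22.75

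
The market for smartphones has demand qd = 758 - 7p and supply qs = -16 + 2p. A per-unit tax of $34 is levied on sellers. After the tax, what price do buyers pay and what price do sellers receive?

Pre-tax equilibrium: p* = 86, q* = 156.
Tax on sellers shifts supply to qs = -16 + 2(p − 34) = -84 + 2p.
758 - 7p = -84 + 2p gives buyer price pb = 842/9; sellers receive ps = 842/9 − 34 = 536/9.
New quantity: q = 758 − 7(842/9) = 928/9.

Buyers pay 842/9, sellers receive 536/9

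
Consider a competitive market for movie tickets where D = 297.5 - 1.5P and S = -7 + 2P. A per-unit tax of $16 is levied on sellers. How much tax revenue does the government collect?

Tax revenue = 17168/7

Pre-tax equilibrium: P* = 87, Q* = 167.
Tax on sellers shifts supply to S = -7 + 2(P − 16) = -39 + 2P.
297.5 - 1.5P = -39 + 2P gives buyer price Pb = 673/7; sellers receive Ps = 673/7 − 16 = 561/7.
New quantity: Q = 297.5 − 1.5(673/7) = 1073/7.
Revenue = 16 × 1073/7 = 17168/7.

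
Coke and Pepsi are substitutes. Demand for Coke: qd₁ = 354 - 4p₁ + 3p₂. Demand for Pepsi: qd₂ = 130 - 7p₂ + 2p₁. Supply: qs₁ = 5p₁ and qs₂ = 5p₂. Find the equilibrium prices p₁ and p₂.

p₁ = 773/17, p₂ = 313/17

Market 1: 354 - 4p₁ + 3p₂ = 5p₁ → 9p₁ - 3p₂ = 354.
Market 2: 12p₂ - 2p₁ = 130.
Eliminating p₂: 12×(1) + 3×(2) gives 102p₁ = 4638, so p₁ = 773/17.
Back-substitute into (2): p₂ = (130 + 2×773/17) / 12 = 313/17.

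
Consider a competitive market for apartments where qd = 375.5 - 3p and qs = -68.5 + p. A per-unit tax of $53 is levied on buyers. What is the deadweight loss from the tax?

Deadweight loss = 1053.375

Pre-tax equilibrium: p* = 111, q* = 42.5.
Tax on buyers shifts demand to qd = 375.5 − 3(p + 53) = 216.5 - 3p.
216.5 - 3p = -68.5 + p gives seller price ps = 71.25; buyers pay pb = 71.25 + 53 = 124.25.
New quantity: q = 375.5 − 3(124.25) = 2.75.
DWL = ½ × 53 × (42.5 − 2.75) = 1053.375.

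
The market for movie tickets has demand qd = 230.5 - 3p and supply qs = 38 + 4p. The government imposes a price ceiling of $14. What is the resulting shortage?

Shortage = 94.5

Equilibrium price would be p* = 27.5, so the ceiling at 14 binds.
At p = 14: qd = 230.5 − 3(14) = 188.5, qs = 38 + 4(14) = 94.
Shortage = 188.5 − 94 = 94.5.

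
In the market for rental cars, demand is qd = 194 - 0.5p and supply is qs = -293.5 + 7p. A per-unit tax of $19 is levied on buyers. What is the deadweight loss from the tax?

Pre-tax equilibrium: p* = 65, q* = 161.5.
Tax on buyers shifts demand to qd = 194 − 0.5(p + 19) = 184.5 - 0.5p.
184.5 - 0.5p = -293.5 + 7p gives seller price ps = 956/15; buyers pay pb = 956/15 + 19 = 1241/15.
New quantity: q = 194 − 0.5(1241/15) = 4579/30.
DWL = ½ × 19 × (161.5 − 4579/30) = 2527/30.

Deadweight loss = 2527/30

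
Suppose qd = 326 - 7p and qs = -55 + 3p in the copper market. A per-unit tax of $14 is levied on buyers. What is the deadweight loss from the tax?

Deadweight loss = 205.8

Pre-tax equilibrium: p* = 38.1, q* = 59.3.
Tax on buyers shifts demand to qd = 326 − 7(p + 14) = 228 - 7p.
228 - 7p = -55 + 3p gives seller price ps = 28.3; buyers pay pb = 28.3 + 14 = 42.3.
New quantity: q = 326 − 7(42.3) = 29.9.
DWL = ½ × 14 × (59.3 − 29.9) = 205.8.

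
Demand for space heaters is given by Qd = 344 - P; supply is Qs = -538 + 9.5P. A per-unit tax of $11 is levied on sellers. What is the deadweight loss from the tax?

Pre-tax equilibrium: P* = 84, Q* = 260.
Tax on sellers shifts supply to Qs = -538 + 9.5(P − 11) = -642.5 + 9.5P.
344 - P = -642.5 + 9.5P gives buyer price Pb = 1973/21; sellers receive Ps = 1973/21 − 11 = 1742/21.
New quantity: Q = 344 − 1(1973/21) = 5251/21.
DWL = ½ × 11 × (260 − 5251/21) = 2299/42.

Deadweight loss = 2299/42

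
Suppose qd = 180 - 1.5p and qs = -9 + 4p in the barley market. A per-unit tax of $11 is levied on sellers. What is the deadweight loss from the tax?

Deadweight loss = 66

Pre-tax equilibrium: p* = 378/11, q* = 1413/11.
Tax on sellers shifts supply to qs = -9 + 4(p − 11) = -53 + 4p.
180 - 1.5p = -53 + 4p gives buyer price pb = 466/11; sellers receive ps = 466/11 − 11 = 345/11.
New quantity: q = 180 − 1.5(466/11) = 1281/11.
DWL = ½ × 11 × (1413/11 − 1281/11) = 66.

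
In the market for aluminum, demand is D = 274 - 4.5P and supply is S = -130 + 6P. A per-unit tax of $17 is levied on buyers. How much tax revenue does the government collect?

Pre-tax equilibrium: P* = 808/21, Q* = 706/7.
Tax on buyers shifts demand to D = 274 − 4.5(P + 17) = 197.5 - 4.5P.
197.5 - 4.5P = -130 + 6P gives seller price Ps = 655/21; buyers pay Pb = 655/21 + 17 = 1012/21.
New quantity: Q = 274 − 4.5(1012/21) = 400/7.
Revenue = 17 × 400/7 = 6800/7.

Tax revenue = 6800/7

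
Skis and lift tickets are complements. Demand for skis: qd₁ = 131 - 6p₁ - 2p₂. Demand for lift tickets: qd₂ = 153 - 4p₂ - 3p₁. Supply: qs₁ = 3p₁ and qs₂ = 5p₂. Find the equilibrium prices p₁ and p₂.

Market 1: 131 - 6p₁ - 2p₂ = 3p₁ → 9p₁ + 2p₂ = 131.
Market 2: 9p₂ + 3p₁ = 153.
Eliminating p₂: 9×(1) − 2×(2) gives 75p₁ = 873, so p₁ = 11.64.
Back-substitute into (2): p₂ = (153 − 3×11.64) / 9 = 13.12.

p₁ = 11.64, p₂ = 13.12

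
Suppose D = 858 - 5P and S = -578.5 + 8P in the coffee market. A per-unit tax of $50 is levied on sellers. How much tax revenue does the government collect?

Pre-tax equilibrium: P* = 110.5, Q* = 305.5.
Tax on sellers shifts supply to S = -578.5 + 8(P − 50) = -978.5 + 8P.
858 - 5P = -978.5 + 8P gives buyer price Pb = 3673/26; sellers receive Ps = 3673/26 − 50 = 2373/26.
New quantity: Q = 858 − 5(3673/26) = 3943/26.
Revenue = 50 × 3943/26 = 98575/13.

Tax revenue = 98575/13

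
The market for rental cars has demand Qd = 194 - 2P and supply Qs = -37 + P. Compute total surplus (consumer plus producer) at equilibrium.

Equilibrium: 194 - 2P = -37 + P gives P* = 77, Q* = 40.
Demand choke price: P = 97; supply starts at P = 37.
CS = ½(97 − 77)(40) = 400; PS = ½(77 − 37)(40) = 800.

Total surplus = 1200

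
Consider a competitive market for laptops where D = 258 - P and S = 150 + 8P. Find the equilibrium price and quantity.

P* = 12, Q* = 246

Set D = S: 258 - P = 150 + 8P.
108 = 9P, so P* = 12.
Q* = 258 − 1(12) = 246.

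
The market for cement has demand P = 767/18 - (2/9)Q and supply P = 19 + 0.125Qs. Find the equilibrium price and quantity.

P* = 27.5, Q* = 68

Set the two price expressions equal: 767/18 - (2/9)Q = 19 + 0.125Q.
425/18 = (25/72)Q, so Q* = 68.
P* = 767/18 − (2/9)(68) = 27.5.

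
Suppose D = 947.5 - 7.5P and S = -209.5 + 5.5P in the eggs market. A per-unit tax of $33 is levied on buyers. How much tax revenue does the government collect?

Tax revenue = 300795/52

Pre-tax equilibrium: P* = 89, Q* = 280.
Tax on buyers shifts demand to D = 947.5 − 7.5(P + 33) = 700 - 7.5P.
700 - 7.5P = -209.5 + 5.5P gives seller price Ps = 1819/26; buyers pay Pb = 1819/26 + 33 = 2677/26.
New quantity: Q = 947.5 − 7.5(2677/26) = 9115/52.
Revenue = 33 × 9115/52 = 300795/52.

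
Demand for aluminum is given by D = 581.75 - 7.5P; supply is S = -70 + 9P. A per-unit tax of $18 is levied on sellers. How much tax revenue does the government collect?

Pre-tax equilibrium: P* = 39.5, Q* = 285.5.
Tax on sellers shifts supply to S = -70 + 9(P − 18) = -232 + 9P.
581.75 - 7.5P = -232 + 9P gives buyer price Pb = 1085/22; sellers receive Ps = 1085/22 − 18 = 689/22.
New quantity: Q = 581.75 − 7.5(1085/22) = 4661/22.
Revenue = 18 × 4661/22 = 41949/11.

Tax revenue = 41949/11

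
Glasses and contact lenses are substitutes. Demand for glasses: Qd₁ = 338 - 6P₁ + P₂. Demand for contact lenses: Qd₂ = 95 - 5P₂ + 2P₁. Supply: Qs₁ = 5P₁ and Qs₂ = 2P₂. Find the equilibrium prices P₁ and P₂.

P₁ = 2461/75, P₂ = 1721/75

Market 1: 338 - 6P₁ + P₂ = 5P₁ → 11P₁ - P₂ = 338.
Market 2: 7P₂ - 2P₁ = 95.
Eliminating P₂: 7×(1) + 1×(2) gives 75P₁ = 2461, so P₁ = 2461/75.
Back-substitute into (2): P₂ = (95 + 2×2461/75) / 7 = 1721/75.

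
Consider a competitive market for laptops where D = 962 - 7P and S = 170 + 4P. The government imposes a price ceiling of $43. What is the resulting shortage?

Shortage = 319

Equilibrium price would be P* = 72, so the ceiling at 43 binds.
At P = 43: D = 962 − 7(43) = 661, S = 170 + 4(43) = 342.
Shortage = 661 − 342 = 319.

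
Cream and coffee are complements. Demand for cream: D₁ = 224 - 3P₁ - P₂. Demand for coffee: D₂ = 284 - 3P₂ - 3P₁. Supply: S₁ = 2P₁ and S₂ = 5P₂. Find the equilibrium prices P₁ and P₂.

P₁ = 1508/37, P₂ = 748/37

Market 1: 224 - 3P₁ - P₂ = 2P₁ → 5P₁ + P₂ = 224.
Market 2: 8P₂ + 3P₁ = 284.
Eliminating P₂: 8×(1) − 1×(2) gives 37P₁ = 1508, so P₁ = 1508/37.
Back-substitute into (2): P₂ = (284 − 3×1508/37) / 8 = 748/37.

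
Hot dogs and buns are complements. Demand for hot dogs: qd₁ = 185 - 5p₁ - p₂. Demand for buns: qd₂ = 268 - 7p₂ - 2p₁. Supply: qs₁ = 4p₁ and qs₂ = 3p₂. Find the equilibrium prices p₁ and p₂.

Market 1: 185 - 5p₁ - p₂ = 4p₁ → 9p₁ + p₂ = 185.
Market 2: 10p₂ + 2p₁ = 268.
Eliminating p₂: 10×(1) − 1×(2) gives 88p₁ = 1582, so p₁ = 791/44.
Back-substitute into (2): p₂ = (268 − 2×791/44) / 10 = 1021/44.

p₁ = 791/44, p₂ = 1021/44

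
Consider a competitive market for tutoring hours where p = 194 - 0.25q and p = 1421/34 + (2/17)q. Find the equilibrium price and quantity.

p* = 90.5, q* = 414

Set the two price expressions equal: 194 - 0.25q = 1421/34 + (2/17)q.
5175/34 = (25/68)q, so q* = 414.
p* = 194 − (0.25)(414) = 90.5.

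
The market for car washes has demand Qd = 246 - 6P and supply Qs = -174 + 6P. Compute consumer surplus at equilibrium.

Equilibrium: 246 - 6P = -174 + 6P gives P* = 35, Q* = 36.
Demand choke price (Qd = 0): P = 41.
CS = ½(41 − 35)(36) = 108.

Consumer surplus = 108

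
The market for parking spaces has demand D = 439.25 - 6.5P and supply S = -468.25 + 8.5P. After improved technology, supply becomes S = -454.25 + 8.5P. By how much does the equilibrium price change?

ΔP = -14/15

Original equilibrium: P* = 60.5, Q* = 46.
New equilibrium: 439.25 - 6.5P = -454.25 + 8.5P, so 893.5 = 15P and P' = 1787/30; Q' = 439.25 − 6.5(1787/30) = 781/15.
Change in price: 1787/30 − 60.5 = -14/15.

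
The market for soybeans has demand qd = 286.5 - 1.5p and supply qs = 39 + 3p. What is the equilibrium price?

Set qd = qs: 286.5 - 1.5p = 39 + 3p.
247.5 = 4.5p, so p* = 55.
q* = 286.5 − 1.5(55) = 204.

p* = 55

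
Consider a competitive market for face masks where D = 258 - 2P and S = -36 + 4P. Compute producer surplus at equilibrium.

Producer surplus = 3200

Equilibrium: 258 - 2P = -36 + 4P gives P* = 49, Q* = 160.
Supply starts at P = 9 (where S = 0).
PS = ½(49 − 9)(160) = 3200.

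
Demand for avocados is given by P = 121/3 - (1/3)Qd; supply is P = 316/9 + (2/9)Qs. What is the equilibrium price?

Set the two price expressions equal: 121/3 - (1/3)Q = 316/9 + (2/9)Q.
47/9 = (5/9)Q, so Q* = 9.4.
P* = 121/3 − (1/3)(9.4) = 37.2.

P* = 37.2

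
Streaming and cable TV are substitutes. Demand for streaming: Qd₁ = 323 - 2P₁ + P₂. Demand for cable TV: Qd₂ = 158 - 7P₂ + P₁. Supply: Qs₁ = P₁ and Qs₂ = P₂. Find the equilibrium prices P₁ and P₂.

P₁ = 2742/23, P₂ = 797/23

Market 1: 323 - 2P₁ + P₂ = P₁ → 3P₁ - P₂ = 323.
Market 2: 8P₂ - P₁ = 158.
Eliminating P₂: 8×(1) + 1×(2) gives 23P₁ = 2742, so P₁ = 2742/23.
Back-substitute into (2): P₂ = (158 + 1×2742/23) / 8 = 797/23.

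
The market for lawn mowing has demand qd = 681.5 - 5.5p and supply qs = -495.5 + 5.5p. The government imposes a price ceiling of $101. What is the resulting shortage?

Shortage = 66

Equilibrium price would be p* = 107, so the ceiling at 101 binds.
At p = 101: qd = 681.5 − 5.5(101) = 126, qs = -495.5 + 5.5(101) = 60.
Shortage = 126 − 60 = 66.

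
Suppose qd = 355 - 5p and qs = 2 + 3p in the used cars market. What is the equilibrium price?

Set qd = qs: 355 - 5p = 2 + 3p.
353 = 8p, so p* = 44.125.
q* = 355 − 5(44.125) = 134.375.

p* = 44.125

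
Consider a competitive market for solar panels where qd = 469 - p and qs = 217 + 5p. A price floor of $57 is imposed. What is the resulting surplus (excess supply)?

Surplus = 90

Equilibrium price would be p* = 42, so the floor at 57 binds.
At p = 57: qd = 412, qs = 502.
Surplus = 502 − 412 = 90.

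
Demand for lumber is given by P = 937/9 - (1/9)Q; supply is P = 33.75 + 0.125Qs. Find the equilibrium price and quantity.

P* = 71, Q* = 298

Set the two price expressions equal: 937/9 - (1/9)Q = 33.75 + 0.125Q.
2533/36 = (17/72)Q, so Q* = 298.
P* = 937/9 − (1/9)(298) = 71.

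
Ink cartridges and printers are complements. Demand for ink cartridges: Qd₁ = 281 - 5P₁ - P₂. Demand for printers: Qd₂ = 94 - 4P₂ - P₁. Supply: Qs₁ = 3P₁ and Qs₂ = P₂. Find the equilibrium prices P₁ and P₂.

P₁ = 437/13, P₂ = 157/13

Market 1: 281 - 5P₁ - P₂ = 3P₁ → 8P₁ + P₂ = 281.
Market 2: 5P₂ + P₁ = 94.
Eliminating P₂: 5×(1) − 1×(2) gives 39P₁ = 1311, so P₁ = 437/13.
Back-substitute into (2): P₂ = (94 − 1×437/13) / 5 = 157/13.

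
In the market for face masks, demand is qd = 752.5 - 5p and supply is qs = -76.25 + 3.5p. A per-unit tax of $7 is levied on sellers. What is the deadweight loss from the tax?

Pre-tax equilibrium: p* = 97.5, q* = 265.
Tax on sellers shifts supply to qs = -76.25 + 3.5(p − 7) = -100.75 + 3.5p.
752.5 - 5p = -100.75 + 3.5p gives buyer price pb = 3413/34; sellers receive ps = 3413/34 − 7 = 3175/34.
New quantity: q = 752.5 − 5(3413/34) = 4260/17.
DWL = ½ × 7 × (265 − 4260/17) = 1715/34.

Deadweight loss = 1715/34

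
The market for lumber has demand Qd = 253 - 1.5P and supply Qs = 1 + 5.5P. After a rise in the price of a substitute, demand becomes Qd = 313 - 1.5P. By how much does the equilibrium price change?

Original equilibrium: P* = 36, Q* = 199.
New equilibrium: 313 - 1.5P = 1 + 5.5P, so 312 = 7P and P' = 312/7; Q' = 313 − 1.5(312/7) = 1723/7.
Change in price: 312/7 − 36 = 60/7.

ΔP = 60/7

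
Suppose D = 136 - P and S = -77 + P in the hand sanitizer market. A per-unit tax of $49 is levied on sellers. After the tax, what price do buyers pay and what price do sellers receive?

Pre-tax equilibrium: P* = 106.5, Q* = 29.5.
Tax on sellers shifts supply to S = -77 + 1(P − 49) = -126 + P.
136 - P = -126 + P gives buyer price Pb = 131; sellers receive Ps = 131 − 49 = 82.
New quantity: Q = 136 − 1(131) = 5.

Buyers pay $131, sellers receive $82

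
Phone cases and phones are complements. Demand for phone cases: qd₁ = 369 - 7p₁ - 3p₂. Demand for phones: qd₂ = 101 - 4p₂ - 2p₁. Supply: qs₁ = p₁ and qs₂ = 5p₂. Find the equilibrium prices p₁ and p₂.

Market 1: 369 - 7p₁ - 3p₂ = p₁ → 8p₁ + 3p₂ = 369.
Market 2: 9p₂ + 2p₁ = 101.
Eliminating p₂: 9×(1) − 3×(2) gives 66p₁ = 3018, so p₁ = 503/11.
Back-substitute into (2): p₂ = (101 − 2×503/11) / 9 = 35/33.

p₁ = 503/11, p₂ = 35/33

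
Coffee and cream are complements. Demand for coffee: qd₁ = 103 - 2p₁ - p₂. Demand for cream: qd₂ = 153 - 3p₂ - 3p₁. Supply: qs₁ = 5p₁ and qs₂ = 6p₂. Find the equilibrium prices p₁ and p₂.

p₁ = 12.9, p₂ = 12.7

Market 1: 103 - 2p₁ - p₂ = 5p₁ → 7p₁ + p₂ = 103.
Market 2: 9p₂ + 3p₁ = 153.
Eliminating p₂: 9×(1) − 1×(2) gives 60p₁ = 774, so p₁ = 12.9.
Back-substitute into (2): p₂ = (153 − 3×12.9) / 9 = 12.7.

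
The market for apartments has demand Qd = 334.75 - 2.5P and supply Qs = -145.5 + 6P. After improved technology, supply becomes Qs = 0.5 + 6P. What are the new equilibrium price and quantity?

Original equilibrium: P* = 56.5, Q* = 193.5.
New equilibrium: 334.75 - 2.5P = 0.5 + 6P, so 334.25 = 8.5P and P' = 1337/34; Q' = 334.75 − 2.5(1337/34) = 8039/34.

P' = 1337/34, Q' = 8039/34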